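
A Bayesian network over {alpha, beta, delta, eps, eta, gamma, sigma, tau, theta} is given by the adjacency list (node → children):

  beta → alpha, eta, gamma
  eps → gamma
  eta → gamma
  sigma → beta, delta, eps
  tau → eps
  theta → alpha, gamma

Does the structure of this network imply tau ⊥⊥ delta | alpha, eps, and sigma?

4 paths connect tau and delta; each must be blocked for d-separation to hold:
Path 1: tau → eps → gamma ← eta ← beta ← sigma → delta
  eps is a chain here and eps is conditioned on, so the path is blocked at eps.
Path 2: tau → eps → gamma ← theta → alpha ← beta ← sigma → delta
  eps is a chain here and eps is conditioned on, so the path is blocked at eps.
Path 3: tau → eps → gamma ← beta ← sigma → delta
  eps is a chain here and eps is conditioned on, so the path is blocked at eps.
Path 4: tau → eps ← sigma → delta
  sigma is a fork here and sigma is conditioned on, so the path is blocked at sigma.
Since every path is blocked, d-separation holds.

Yes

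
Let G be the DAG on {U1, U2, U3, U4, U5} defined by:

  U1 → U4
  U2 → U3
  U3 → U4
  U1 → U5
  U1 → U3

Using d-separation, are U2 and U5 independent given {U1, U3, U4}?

There are 2 undirected paths between U2 and U5; checking each against the conditioning set {U1, U3, U4}:
  1. U2 → U3 ← U1 → U5 — U3:collider[open]; U1:fork[blocks] ⇒ blocked
  2. U2 → U3 → U4 ← U1 → U5 — U3:chain[blocks]; U4:collider[open]; U1:fork[blocks] ⇒ blocked
Since every path is blocked, d-separation holds.

Yes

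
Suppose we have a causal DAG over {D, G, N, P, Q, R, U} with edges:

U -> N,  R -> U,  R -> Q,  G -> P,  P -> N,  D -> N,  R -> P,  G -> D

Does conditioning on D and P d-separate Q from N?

No — Q and N are not d-separated given {D, P}.

Enumerating the 3 paths from Q to N and testing each for blocking by {D, P}:
Path 1: Q ← R → U → N
  R is a fork and R is not conditioned on; U is a chain and U is not conditioned on — no node blocks this path, so it is active.
Path 2: Q ← R → P ← G → D → N
  D is a chain here and D is conditioned on, so the path is blocked at D.
Path 3: Q ← R → P → N
  P is a chain here and P is conditioned on, so the path is blocked at P.
Because an active path exists, Q and N are not d-separated.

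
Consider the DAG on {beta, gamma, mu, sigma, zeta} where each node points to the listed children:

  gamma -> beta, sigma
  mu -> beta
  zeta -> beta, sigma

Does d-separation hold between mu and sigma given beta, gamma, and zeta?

Yes

There are 2 undirected paths between mu and sigma; checking each against the conditioning set {beta, gamma, zeta}:
  1. mu → beta ← zeta → sigma — beta:collider[open]; zeta:fork[blocks] ⇒ blocked
  2. mu → beta ← gamma → sigma — beta:collider[open]; gamma:fork[blocks] ⇒ blocked
Every path is blocked, so mu and sigma are d-separated given {beta, gamma, zeta}.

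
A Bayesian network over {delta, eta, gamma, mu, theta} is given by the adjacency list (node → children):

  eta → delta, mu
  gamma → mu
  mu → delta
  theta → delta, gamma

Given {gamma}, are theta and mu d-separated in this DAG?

Yes

Enumerating the 3 paths from theta to mu and testing each for blocking by {gamma}:
Path 1: theta → delta ← mu
  delta is a collider here and neither delta nor any of its descendants is conditioned on, so the collider stays closed — the path is blocked at delta.
Path 2: theta → delta ← eta → mu
  delta is a collider here and neither delta nor any of its descendants is conditioned on, so the collider stays closed — the path is blocked at delta.
Path 3: theta → gamma → mu
  gamma is a chain here and gamma is conditioned on, so the path is blocked at gamma.
Since every path is blocked, d-separation holds.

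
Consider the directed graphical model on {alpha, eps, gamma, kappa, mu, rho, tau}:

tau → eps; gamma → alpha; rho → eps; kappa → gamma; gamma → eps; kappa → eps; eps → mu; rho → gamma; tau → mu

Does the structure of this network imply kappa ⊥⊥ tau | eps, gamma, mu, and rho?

No — kappa and tau are not d-separated given {eps, gamma, mu, rho}.

There are 6 undirected paths between kappa and tau; checking each against the conditioning set {eps, gamma, mu, rho}:
  1. kappa → eps → mu ← tau — eps:chain[blocks]; mu:collider[open] ⇒ blocked
  2. kappa → eps ← tau — eps:collider[open] ⇒ active
  3. kappa → gamma → eps → mu ← tau — gamma:chain[blocks]; eps:chain[blocks]; mu:collider[open] ⇒ blocked
  4. kappa → gamma → eps ← tau — gamma:chain[blocks]; eps:collider[open] ⇒ blocked
  5. kappa → gamma ← rho → eps → mu ← tau — gamma:collider[open]; rho:fork[blocks]; eps:chain[blocks]; mu:collider[open] ⇒ blocked
  6. kappa → gamma ← rho → eps ← tau — gamma:collider[open]; rho:fork[blocks]; eps:collider[open] ⇒ blocked
Because an active path exists, kappa and tau are not d-separated.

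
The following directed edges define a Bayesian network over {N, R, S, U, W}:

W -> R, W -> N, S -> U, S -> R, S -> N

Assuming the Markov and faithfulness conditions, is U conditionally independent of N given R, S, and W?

Yes

Enumerating the 2 paths from U to N and testing each for blocking by {R, S, W}:
Path 1: U ← S → N
  S is a fork here and S is conditioned on, so the path is blocked at S.
Path 2: U ← S → R ← W → N
  S is a fork here and S is conditioned on, so the path is blocked at S.
Every path is blocked, so U and N are d-separated given {R, S, W}.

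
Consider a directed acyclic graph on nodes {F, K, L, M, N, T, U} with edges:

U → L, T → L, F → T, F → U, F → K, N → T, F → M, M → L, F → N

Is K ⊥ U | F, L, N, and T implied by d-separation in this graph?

Yes — K and U are d-separated given {F, L, N, T}.

There are 4 undirected paths between K and U; checking each against the conditioning set {F, L, N, T}:
Path 1: K ← F → T → L ← U
  F is a fork here and F is conditioned on, so the path is blocked at F.
Path 2: K ← F → M → L ← U
  F is a fork here and F is conditioned on, so the path is blocked at F.
Path 3: K ← F → U
  F is a fork here and F is conditioned on, so the path is blocked at F.
Path 4: K ← F → N → T → L ← U
  F is a fork here and F is conditioned on, so the path is blocked at F.
Every path is blocked, so K and U are d-separated given {F, L, N, T}.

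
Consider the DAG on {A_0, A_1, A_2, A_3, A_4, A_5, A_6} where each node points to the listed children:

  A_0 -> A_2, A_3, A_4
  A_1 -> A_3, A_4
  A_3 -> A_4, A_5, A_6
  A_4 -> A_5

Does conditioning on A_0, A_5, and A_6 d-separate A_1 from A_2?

Enumerating the 6 paths from A_1 to A_2 and testing each for blocking by {A_0, A_5, A_6}:
Path 1: A_1 → A_4 ← A_0 → A_2
  A_0 is a fork here and A_0 is conditioned on, so the path is blocked at A_0.
Path 2: A_1 → A_4 → A_5 ← A_3 ← A_0 → A_2
  A_0 is a fork here and A_0 is conditioned on, so the path is blocked at A_0.
Path 3: A_1 → A_4 ← A_3 ← A_0 → A_2
  A_0 is a fork here and A_0 is conditioned on, so the path is blocked at A_0.
Path 4: A_1 → A_3 ← A_0 → A_2
  A_0 is a fork here and A_0 is conditioned on, so the path is blocked at A_0.
Path 5: A_1 → A_3 → A_5 ← A_4 ← A_0 → A_2
  A_0 is a fork here and A_0 is conditioned on, so the path is blocked at A_0.
Path 6: A_1 → A_3 → A_4 ← A_0 → A_2
  A_0 is a fork here and A_0 is conditioned on, so the path is blocked at A_0.
Every path is blocked, so A_1 and A_2 are d-separated given {A_0, A_5, A_6}.

Yes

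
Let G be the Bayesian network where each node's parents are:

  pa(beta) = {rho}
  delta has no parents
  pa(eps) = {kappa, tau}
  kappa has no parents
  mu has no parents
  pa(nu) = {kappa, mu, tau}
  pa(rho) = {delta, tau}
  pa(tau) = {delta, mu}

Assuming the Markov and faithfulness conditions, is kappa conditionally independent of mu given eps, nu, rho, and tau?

No

Enumerating the 4 paths from kappa to mu and testing each for blocking by {eps, nu, rho, tau}:
Path 1: kappa → nu ← mu
  nu is a collider and nu is conditioned on, which opens it — no node blocks this path, so it is active.
Path 2: kappa → nu ← tau ← mu
  tau is a chain here and tau is conditioned on, so the path is blocked at tau.
Path 3: kappa → eps ← tau → nu ← mu
  tau is a fork here and tau is conditioned on, so the path is blocked at tau.
Path 4: kappa → eps ← tau ← mu
  tau is a chain here and tau is conditioned on, so the path is blocked at tau.
Since the path kappa → nu ← mu is active, kappa and mu are not d-separated given {eps, nu, rho, tau}.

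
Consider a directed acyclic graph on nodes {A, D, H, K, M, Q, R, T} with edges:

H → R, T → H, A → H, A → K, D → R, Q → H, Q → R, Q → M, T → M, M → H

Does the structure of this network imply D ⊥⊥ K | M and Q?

4 paths connect D and K; each must be blocked for d-separation to hold:
Path 1: D → R ← Q → M ← T → H ← A → K
  R is a collider here and neither R nor any of its descendants is conditioned on, so the collider stays closed — the path is blocked at R.
Path 2: D → R ← Q → M → H ← A → K
  R is a collider here and neither R nor any of its descendants is conditioned on, so the collider stays closed — the path is blocked at R.
Path 3: D → R ← Q → H ← A → K
  R is a collider here and neither R nor any of its descendants is conditioned on, so the collider stays closed — the path is blocked at R.
Path 4: D → R ← H ← A → K
  R is a collider here and neither R nor any of its descendants is conditioned on, so the collider stays closed — the path is blocked at R.
Since every path is blocked, d-separation holds.

Yes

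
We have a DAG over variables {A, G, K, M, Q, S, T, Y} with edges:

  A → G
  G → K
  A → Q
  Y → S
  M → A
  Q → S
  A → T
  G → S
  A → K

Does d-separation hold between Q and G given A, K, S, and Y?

3 paths connect Q and G; each must be blocked for d-separation to hold:
  1. Q ← A → G — A:fork[blocks] ⇒ blocked
  2. Q ← A → K ← G — A:fork[blocks]; K:collider[open] ⇒ blocked
  3. Q → S ← G — S:collider[open] ⇒ active
Because an active path exists, Q and G are not d-separated.

No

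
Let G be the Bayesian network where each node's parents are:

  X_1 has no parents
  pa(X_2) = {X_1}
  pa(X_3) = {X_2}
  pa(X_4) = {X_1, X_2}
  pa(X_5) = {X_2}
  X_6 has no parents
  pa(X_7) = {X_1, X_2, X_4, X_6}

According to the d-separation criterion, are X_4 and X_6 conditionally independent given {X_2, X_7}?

There are 5 undirected paths between X_4 and X_6; checking each against the conditioning set {X_2, X_7}:
  1. X_4 ← X_1 → X_7 ← X_6 — X_1:fork[open]; X_7:collider[open] ⇒ active
  2. X_4 ← X_1 → X_2 → X_7 ← X_6 — X_1:fork[open]; X_2:chain[blocks]; X_7:collider[open] ⇒ blocked
  3. X_4 → X_7 ← X_6 — X_7:collider[open] ⇒ active
  4. X_4 ← X_2 ← X_1 → X_7 ← X_6 — X_2:chain[blocks]; X_1:fork[open]; X_7:collider[open] ⇒ blocked
  5. X_4 ← X_2 → X_7 ← X_6 — X_2:fork[blocks]; X_7:collider[open] ⇒ blocked
Because an active path exists, X_4 and X_6 are not d-separated.

No — X_4 and X_6 are not d-separated given {X_2, X_7}.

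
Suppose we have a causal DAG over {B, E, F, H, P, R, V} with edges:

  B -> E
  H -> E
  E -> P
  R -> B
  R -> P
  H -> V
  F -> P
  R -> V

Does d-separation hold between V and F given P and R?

No

Enumerating the 4 paths from V to F and testing each for blocking by {P, R}:
Path 1: V ← H → E → P ← F
  H is a fork and H is not conditioned on; E is a chain and E is not conditioned on; P is a collider and P is conditioned on, which opens it — no node blocks this path, so it is active.
Path 2: V ← H → E ← B ← R → P ← F
  R is a fork here and R is conditioned on, so the path is blocked at R.
Path 3: V ← R → P ← F
  R is a fork here and R is conditioned on, so the path is blocked at R.
Path 4: V ← R → B → E → P ← F
  R is a fork here and R is conditioned on, so the path is blocked at R.
Because an active path exists, V and F are not d-separated.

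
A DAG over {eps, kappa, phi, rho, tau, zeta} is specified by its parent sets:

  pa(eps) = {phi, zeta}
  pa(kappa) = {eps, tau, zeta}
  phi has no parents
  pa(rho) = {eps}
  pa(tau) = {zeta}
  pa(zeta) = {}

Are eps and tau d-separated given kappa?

We examine all 4 paths between eps and tau:
Path 1: eps → kappa ← tau
  kappa is a collider and kappa is conditioned on, which opens it — no node blocks this path, so it is active.
Path 2: eps → kappa ← zeta → tau
  kappa is a collider and kappa is conditioned on, which opens it; zeta is a fork and zeta is not conditioned on — no node blocks this path, so it is active.
Path 3: eps ← zeta → tau
  zeta is a fork and zeta is not conditioned on — no node blocks this path, so it is active.
Path 4: eps ← zeta → kappa ← tau
  zeta is a fork and zeta is not conditioned on; kappa is a collider and kappa is conditioned on, which opens it — no node blocks this path, so it is active.
At least one path is unblocked, so d-separation fails.

No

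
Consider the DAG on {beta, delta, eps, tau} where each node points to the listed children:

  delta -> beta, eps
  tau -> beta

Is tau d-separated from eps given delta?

Yes

The only undirected path from tau to eps is:
Path 1: tau → beta ← delta → eps
  beta is a collider here and neither beta nor any of its descendants is conditioned on, so the collider stays closed — the path is blocked at beta.
Since every path is blocked, d-separation holds.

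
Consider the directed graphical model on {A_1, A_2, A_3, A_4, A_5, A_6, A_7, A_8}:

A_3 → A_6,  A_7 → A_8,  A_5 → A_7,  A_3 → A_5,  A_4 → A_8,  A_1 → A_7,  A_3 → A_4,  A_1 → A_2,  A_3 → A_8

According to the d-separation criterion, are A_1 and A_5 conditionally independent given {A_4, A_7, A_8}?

We examine all 3 paths between A_1 and A_5:
Path 1: A_1 → A_7 ← A_5
  A_7 is a collider and A_7 is conditioned on, which opens it — no node blocks this path, so it is active.
Path 2: A_1 → A_7 → A_8 ← A_3 → A_5
  A_7 is a chain here and A_7 is conditioned on, so the path is blocked at A_7.
Path 3: A_1 → A_7 → A_8 ← A_4 ← A_3 → A_5
  A_7 is a chain here and A_7 is conditioned on, so the path is blocked at A_7.
Because an active path exists, A_1 and A_5 are not d-separated.

No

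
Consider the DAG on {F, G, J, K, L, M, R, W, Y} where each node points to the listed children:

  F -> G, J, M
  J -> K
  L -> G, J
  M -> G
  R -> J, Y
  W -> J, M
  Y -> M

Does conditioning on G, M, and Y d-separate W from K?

No — W and K are not d-separated given {G, M, Y}.

We examine all 6 paths between W and K:
Path 1: W → J → K
  J is a chain and J is not conditioned on — no node blocks this path, so it is active.
Path 2: W → M ← F → J → K
  M is a collider and M is conditioned on, which opens it; F is a fork and F is not conditioned on; J is a chain and J is not conditioned on — no node blocks this path, so it is active.
Path 3: W → M ← F → G ← L → J → K
  M is a collider and M is conditioned on, which opens it; F is a fork and F is not conditioned on; G is a collider and G is conditioned on, which opens it; L is a fork and L is not conditioned on; J is a chain and J is not conditioned on — no node blocks this path, so it is active.
Path 4: W → M → G ← F → J → K
  M is a chain here and M is conditioned on, so the path is blocked at M.
Path 5: W → M → G ← L → J → K
  M is a chain here and M is conditioned on, so the path is blocked at M.
Path 6: W → M ← Y ← R → J → K
  Y is a chain here and Y is conditioned on, so the path is blocked at Y.
Since the path W → J → K is active, W and K are not d-separated given {G, M, Y}.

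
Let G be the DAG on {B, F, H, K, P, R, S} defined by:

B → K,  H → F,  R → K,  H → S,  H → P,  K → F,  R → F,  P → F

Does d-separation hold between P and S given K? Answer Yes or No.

No

2 paths connect P and S; each must be blocked for d-separation to hold:
Path 1: P → F ← H → S
  F is a collider here and neither F nor any of its descendants is conditioned on, so the collider stays closed — the path is blocked at F.
Path 2: P ← H → S
  H is a fork and H is not conditioned on — no node blocks this path, so it is active.
Since the path P ← H → S is active, P and S are not d-separated given {K}.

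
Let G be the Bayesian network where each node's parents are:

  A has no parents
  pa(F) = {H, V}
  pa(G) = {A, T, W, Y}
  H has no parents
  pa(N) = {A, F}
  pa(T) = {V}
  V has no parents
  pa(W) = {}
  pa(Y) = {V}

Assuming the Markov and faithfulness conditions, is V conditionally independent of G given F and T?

No — V and G are not d-separated given {F, T}.

We examine all 3 paths between V and G:
Path 1: V → F → N ← A → G
  F is a chain here and F is conditioned on, so the path is blocked at F.
Path 2: V → Y → G
  Y is a chain and Y is not conditioned on — no node blocks this path, so it is active.
Path 3: V → T → G
  T is a chain here and T is conditioned on, so the path is blocked at T.
Because an active path exists, V and G are not d-separated.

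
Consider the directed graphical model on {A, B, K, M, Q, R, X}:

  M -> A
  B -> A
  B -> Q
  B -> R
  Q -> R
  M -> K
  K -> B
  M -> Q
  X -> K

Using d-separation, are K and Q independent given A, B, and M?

Yes

Enumerating the 6 paths from K to Q and testing each for blocking by {A, B, M}:
Path 1: K → B → A ← M → Q
  B is a chain here and B is conditioned on, so the path is blocked at B.
Path 2: K → B → R ← Q
  B is a chain here and B is conditioned on, so the path is blocked at B.
Path 3: K → B → Q
  B is a chain here and B is conditioned on, so the path is blocked at B.
Path 4: K ← M → A ← B → R ← Q
  M is a fork here and M is conditioned on, so the path is blocked at M.
Path 5: K ← M → A ← B → Q
  M is a fork here and M is conditioned on, so the path is blocked at M.
Path 6: K ← M → Q
  M is a fork here and M is conditioned on, so the path is blocked at M.
Every path is blocked, so K and Q are d-separated given {A, B, M}.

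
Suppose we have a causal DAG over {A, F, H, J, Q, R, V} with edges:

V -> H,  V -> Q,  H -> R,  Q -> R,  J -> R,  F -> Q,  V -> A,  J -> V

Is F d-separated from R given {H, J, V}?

No

3 paths connect F and R; each must be blocked for d-separation to hold:
Path 1: F → Q ← V ← J → R
  Q is a collider here and neither Q nor any of its descendants is conditioned on, so the collider stays closed — the path is blocked at Q.
Path 2: F → Q ← V → H → R
  Q is a collider here and neither Q nor any of its descendants is conditioned on, so the collider stays closed — the path is blocked at Q.
Path 3: F → Q → R
  Q is a chain and Q is not conditioned on — no node blocks this path, so it is active.
At least one path is unblocked, so d-separation fails.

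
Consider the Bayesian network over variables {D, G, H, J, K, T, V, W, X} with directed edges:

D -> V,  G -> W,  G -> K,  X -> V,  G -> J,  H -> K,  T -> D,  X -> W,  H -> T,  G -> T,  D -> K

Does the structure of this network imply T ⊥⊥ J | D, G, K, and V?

Yes

5 paths connect T and J; each must be blocked for d-separation to hold:
Path 1: T ← H → K ← D → V ← X → W ← G → J
  D is a fork here and D is conditioned on, so the path is blocked at D.
Path 2: T ← H → K ← G → J
  G is a fork here and G is conditioned on, so the path is blocked at G.
Path 3: T → D → K ← G → J
  D is a chain here and D is conditioned on, so the path is blocked at D.
Path 4: T → D → V ← X → W ← G → J
  D is a chain here and D is conditioned on, so the path is blocked at D.
Path 5: T ← G → J
  G is a fork here and G is conditioned on, so the path is blocked at G.
All paths are blocked; T ⊥ J | {D, G, K, V} holds.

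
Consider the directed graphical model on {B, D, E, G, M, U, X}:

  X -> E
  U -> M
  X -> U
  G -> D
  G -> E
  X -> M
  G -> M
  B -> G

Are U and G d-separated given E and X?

There are 4 undirected paths between U and G; checking each against the conditioning set {E, X}:
Path 1: U → M ← G
  M is a collider here and neither M nor any of its descendants is conditioned on, so the collider stays closed — the path is blocked at M.
Path 2: U → M ← X → E ← G
  M is a collider here and neither M nor any of its descendants is conditioned on, so the collider stays closed — the path is blocked at M.
Path 3: U ← X → M ← G
  X is a fork here and X is conditioned on, so the path is blocked at X.
Path 4: U ← X → E ← G
  X is a fork here and X is conditioned on, so the path is blocked at X.
All paths are blocked; U ⊥ G | {E, X} holds.

Yes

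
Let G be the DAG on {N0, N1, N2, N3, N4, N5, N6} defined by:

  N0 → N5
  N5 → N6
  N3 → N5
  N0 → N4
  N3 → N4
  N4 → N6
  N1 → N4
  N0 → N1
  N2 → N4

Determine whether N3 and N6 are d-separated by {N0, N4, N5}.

There are 6 undirected paths between N3 and N6; checking each against the conditioning set {N0, N4, N5}:
Path 1: N3 → N4 ← N1 ← N0 → N5 → N6
  N0 is a fork here and N0 is conditioned on, so the path is blocked at N0.
Path 2: N3 → N4 ← N0 → N5 → N6
  N0 is a fork here and N0 is conditioned on, so the path is blocked at N0.
Path 3: N3 → N4 → N6
  N4 is a chain here and N4 is conditioned on, so the path is blocked at N4.
Path 4: N3 → N5 ← N0 → N1 → N4 → N6
  N0 is a fork here and N0 is conditioned on, so the path is blocked at N0.
Path 5: N3 → N5 ← N0 → N4 → N6
  N0 is a fork here and N0 is conditioned on, so the path is blocked at N0.
Path 6: N3 → N5 → N6
  N5 is a chain here and N5 is conditioned on, so the path is blocked at N5.
Since every path is blocked, d-separation holds.

Yes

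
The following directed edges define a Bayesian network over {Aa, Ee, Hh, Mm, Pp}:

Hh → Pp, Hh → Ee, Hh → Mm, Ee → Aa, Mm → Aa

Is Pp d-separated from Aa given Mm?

No

Enumerating the 2 paths from Pp to Aa and testing each for blocking by {Mm}:
  1. Pp ← Hh → Ee → Aa — Hh:fork[open]; Ee:chain[open] ⇒ active
  2. Pp ← Hh → Mm → Aa — Hh:fork[open]; Mm:chain[blocks] ⇒ blocked
Since the path Pp ← Hh → Ee → Aa is active, Pp and Aa are not d-separated given {Mm}.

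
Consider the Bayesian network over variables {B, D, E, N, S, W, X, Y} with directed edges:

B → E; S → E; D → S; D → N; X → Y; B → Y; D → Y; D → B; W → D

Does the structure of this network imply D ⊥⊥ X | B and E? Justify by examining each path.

Yes

There are 3 undirected paths between D and X; checking each against the conditioning set {B, E}:
Path 1: D → B → Y ← X
  B is a chain here and B is conditioned on, so the path is blocked at B.
Path 2: D → S → E ← B → Y ← X
  B is a fork here and B is conditioned on, so the path is blocked at B.
Path 3: D → Y ← X
  Y is a collider here and neither Y nor any of its descendants is conditioned on, so the collider stays closed — the path is blocked at Y.
Since every path is blocked, d-separation holds.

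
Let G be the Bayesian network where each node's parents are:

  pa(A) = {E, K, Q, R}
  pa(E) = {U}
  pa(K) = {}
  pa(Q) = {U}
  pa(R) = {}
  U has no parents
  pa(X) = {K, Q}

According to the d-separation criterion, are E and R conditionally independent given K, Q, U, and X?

3 paths connect E and R; each must be blocked for d-separation to hold:
Path 1: E ← U → Q → X ← K → A ← R
  U is a fork here and U is conditioned on, so the path is blocked at U.
Path 2: E ← U → Q → A ← R
  U is a fork here and U is conditioned on, so the path is blocked at U.
Path 3: E → A ← R
  A is a collider here and neither A nor any of its descendants is conditioned on, so the collider stays closed — the path is blocked at A.
Since every path is blocked, d-separation holds.

Yes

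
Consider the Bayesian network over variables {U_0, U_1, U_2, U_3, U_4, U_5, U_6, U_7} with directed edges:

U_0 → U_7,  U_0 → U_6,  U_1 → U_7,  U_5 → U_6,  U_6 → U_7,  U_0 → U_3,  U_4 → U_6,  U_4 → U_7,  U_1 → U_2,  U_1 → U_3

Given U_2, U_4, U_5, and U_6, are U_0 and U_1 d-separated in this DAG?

There are 4 undirected paths between U_0 and U_1; checking each against the conditioning set {U_2, U_4, U_5, U_6}:
  1. U_0 → U_6 ← U_4 → U_7 ← U_1 — U_6:collider[open]; U_4:fork[blocks]; U_7:collider[blocks] ⇒ blocked
  2. U_0 → U_6 → U_7 ← U_1 — U_6:chain[blocks]; U_7:collider[blocks] ⇒ blocked
  3. U_0 → U_3 ← U_1 — U_3:collider[blocks] ⇒ blocked
  4. U_0 → U_7 ← U_1 — U_7:collider[blocks] ⇒ blocked
Every path is blocked, so U_0 and U_1 are d-separated given {U_2, U_4, U_5, U_6}.

Yes — U_0 and U_1 are d-separated given {U_2, U_4, U_5, U_6}.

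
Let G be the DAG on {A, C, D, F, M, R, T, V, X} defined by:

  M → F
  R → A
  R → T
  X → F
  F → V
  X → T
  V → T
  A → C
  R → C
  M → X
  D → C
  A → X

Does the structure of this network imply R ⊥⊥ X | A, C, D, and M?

We examine all 5 paths between R and X:
Path 1: R → T ← V ← F ← M → X
  T is a collider here and neither T nor any of its descendants is conditioned on, so the collider stays closed — the path is blocked at T.
Path 2: R → T ← V ← F ← X
  T is a collider here and neither T nor any of its descendants is conditioned on, so the collider stays closed — the path is blocked at T.
Path 3: R → T ← X
  T is a collider here and neither T nor any of its descendants is conditioned on, so the collider stays closed — the path is blocked at T.
Path 4: R → C ← A → X
  A is a fork here and A is conditioned on, so the path is blocked at A.
Path 5: R → A → X
  A is a chain here and A is conditioned on, so the path is blocked at A.
All paths are blocked; R ⊥ X | {A, C, D, M} holds.

Yes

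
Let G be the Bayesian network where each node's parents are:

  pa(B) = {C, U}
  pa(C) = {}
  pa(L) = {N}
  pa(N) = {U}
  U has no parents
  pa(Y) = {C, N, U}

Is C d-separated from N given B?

No

4 paths connect C and N; each must be blocked for d-separation to hold:
Path 1: C → B ← U → N
  B is a collider and B is conditioned on, which opens it; U is a fork and U is not conditioned on — no node blocks this path, so it is active.
Path 2: C → B ← U → Y ← N
  Y is a collider here and neither Y nor any of its descendants is conditioned on, so the collider stays closed — the path is blocked at Y.
Path 3: C → Y ← U → N
  Y is a collider here and neither Y nor any of its descendants is conditioned on, so the collider stays closed — the path is blocked at Y.
Path 4: C → Y ← N
  Y is a collider here and neither Y nor any of its descendants is conditioned on, so the collider stays closed — the path is blocked at Y.
Because an active path exists, C and N are not d-separated.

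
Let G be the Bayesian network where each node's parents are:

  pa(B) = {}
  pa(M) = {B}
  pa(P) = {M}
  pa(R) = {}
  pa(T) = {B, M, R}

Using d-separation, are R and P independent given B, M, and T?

Enumerating the 2 paths from R to P and testing each for blocking by {B, M, T}:
Path 1: R → T ← B → M → P
  B is a fork here and B is conditioned on, so the path is blocked at B.
Path 2: R → T ← M → P
  M is a fork here and M is conditioned on, so the path is blocked at M.
All paths are blocked; R ⊥ P | {B, M, T} holds.

Yes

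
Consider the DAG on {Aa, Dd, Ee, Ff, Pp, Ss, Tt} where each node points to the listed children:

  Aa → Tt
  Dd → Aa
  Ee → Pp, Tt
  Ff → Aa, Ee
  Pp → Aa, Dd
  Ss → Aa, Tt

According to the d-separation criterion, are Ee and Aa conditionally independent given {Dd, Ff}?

There are 5 undirected paths between Ee and Aa; checking each against the conditioning set {Dd, Ff}:
Path 1: Ee → Tt ← Aa
  Tt is a collider here and neither Tt nor any of its descendants is conditioned on, so the collider stays closed — the path is blocked at Tt.
Path 2: Ee → Tt ← Ss → Aa
  Tt is a collider here and neither Tt nor any of its descendants is conditioned on, so the collider stays closed — the path is blocked at Tt.
Path 3: Ee → Pp → Dd → Aa
  Dd is a chain here and Dd is conditioned on, so the path is blocked at Dd.
Path 4: Ee → Pp → Aa
  Pp is a chain and Pp is not conditioned on — no node blocks this path, so it is active.
Path 5: Ee ← Ff → Aa
  Ff is a fork here and Ff is conditioned on, so the path is blocked at Ff.
At least one path is unblocked, so d-separation fails.

No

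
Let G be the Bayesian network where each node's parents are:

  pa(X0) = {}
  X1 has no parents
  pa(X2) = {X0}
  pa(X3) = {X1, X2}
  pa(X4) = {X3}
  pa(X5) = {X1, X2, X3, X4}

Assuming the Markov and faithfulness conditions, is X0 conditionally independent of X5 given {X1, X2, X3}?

We examine all 4 paths between X0 and X5:
Path 1: X0 → X2 → X5
  X2 is a chain here and X2 is conditioned on, so the path is blocked at X2.
Path 2: X0 → X2 → X3 ← X1 → X5
  X2 is a chain here and X2 is conditioned on, so the path is blocked at X2.
Path 3: X0 → X2 → X3 → X4 → X5
  X2 is a chain here and X2 is conditioned on, so the path is blocked at X2.
Path 4: X0 → X2 → X3 → X5
  X2 is a chain here and X2 is conditioned on, so the path is blocked at X2.
Every path is blocked, so X0 and X5 are d-separated given {X1, X2, X3}.

Yes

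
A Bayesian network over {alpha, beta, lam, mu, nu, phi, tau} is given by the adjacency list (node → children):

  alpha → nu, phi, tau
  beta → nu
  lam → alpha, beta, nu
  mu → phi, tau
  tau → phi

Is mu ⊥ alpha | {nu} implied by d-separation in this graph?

4 paths connect mu and alpha; each must be blocked for d-separation to hold:
Path 1: mu → tau → phi ← alpha
  phi is a collider here and neither phi nor any of its descendants is conditioned on, so the collider stays closed — the path is blocked at phi.
Path 2: mu → tau ← alpha
  tau is a collider here and neither tau nor any of its descendants is conditioned on, so the collider stays closed — the path is blocked at tau.
Path 3: mu → phi ← tau ← alpha
  phi is a collider here and neither phi nor any of its descendants is conditioned on, so the collider stays closed — the path is blocked at phi.
Path 4: mu → phi ← alpha
  phi is a collider here and neither phi nor any of its descendants is conditioned on, so the collider stays closed — the path is blocked at phi.
Since every path is blocked, d-separation holds.

Yes — mu and alpha are d-separated given {nu}.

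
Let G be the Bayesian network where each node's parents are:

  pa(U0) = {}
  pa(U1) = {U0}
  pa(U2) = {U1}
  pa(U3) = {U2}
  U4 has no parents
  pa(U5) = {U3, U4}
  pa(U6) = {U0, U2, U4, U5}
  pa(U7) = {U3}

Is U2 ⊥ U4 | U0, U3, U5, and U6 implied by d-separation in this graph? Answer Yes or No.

Enumerating the 6 paths from U2 to U4 and testing each for blocking by {U0, U3, U5, U6}:
Path 1: U2 ← U1 ← U0 → U6 ← U4
  U0 is a fork here and U0 is conditioned on, so the path is blocked at U0.
Path 2: U2 ← U1 ← U0 → U6 ← U5 ← U4
  U0 is a fork here and U0 is conditioned on, so the path is blocked at U0.
Path 3: U2 → U6 ← U4
  U6 is a collider and U6 is conditioned on, which opens it — no node blocks this path, so it is active.
Path 4: U2 → U6 ← U5 ← U4
  U5 is a chain here and U5 is conditioned on, so the path is blocked at U5.
Path 5: U2 → U3 → U5 ← U4
  U3 is a chain here and U3 is conditioned on, so the path is blocked at U3.
Path 6: U2 → U3 → U5 → U6 ← U4
  U3 is a chain here and U3 is conditioned on, so the path is blocked at U3.
Since the path U2 → U6 ← U4 is active, U2 and U4 are not d-separated given {U0, U3, U5, U6}.

No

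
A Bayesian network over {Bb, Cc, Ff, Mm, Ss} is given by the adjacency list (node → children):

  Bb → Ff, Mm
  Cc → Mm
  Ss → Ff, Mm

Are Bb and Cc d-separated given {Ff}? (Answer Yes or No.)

Yes

There are 2 undirected paths between Bb and Cc; checking each against the conditioning set {Ff}:
Path 1: Bb → Ff ← Ss → Mm ← Cc
  Mm is a collider here and neither Mm nor any of its descendants is conditioned on, so the collider stays closed — the path is blocked at Mm.
Path 2: Bb → Mm ← Cc
  Mm is a collider here and neither Mm nor any of its descendants is conditioned on, so the collider stays closed — the path is blocked at Mm.
All paths are blocked; Bb ⊥ Cc | {Ff} holds.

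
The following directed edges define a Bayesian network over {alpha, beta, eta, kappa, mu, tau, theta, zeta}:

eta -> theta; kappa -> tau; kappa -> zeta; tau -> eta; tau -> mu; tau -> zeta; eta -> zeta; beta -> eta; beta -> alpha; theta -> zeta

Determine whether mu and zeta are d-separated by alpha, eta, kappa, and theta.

No

We examine all 4 paths between mu and zeta:
Path 1: mu ← tau → zeta
  tau is a fork and tau is not conditioned on — no node blocks this path, so it is active.
Path 2: mu ← tau ← kappa → zeta
  kappa is a fork here and kappa is conditioned on, so the path is blocked at kappa.
Path 3: mu ← tau → eta → zeta
  eta is a chain here and eta is conditioned on, so the path is blocked at eta.
Path 4: mu ← tau → eta → theta → zeta
  eta is a chain here and eta is conditioned on, so the path is blocked at eta.
Since the path mu ← tau → zeta is active, mu and zeta are not d-separated given {alpha, eta, kappa, theta}.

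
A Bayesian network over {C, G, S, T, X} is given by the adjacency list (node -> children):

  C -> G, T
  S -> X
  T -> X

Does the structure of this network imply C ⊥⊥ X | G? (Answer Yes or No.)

Only one path connects C and X:
  1. C → T → X — T:chain[open] ⇒ active
Since the path C → T → X is active, C and X are not d-separated given {G}.

No — C and X are not d-separated given {G}.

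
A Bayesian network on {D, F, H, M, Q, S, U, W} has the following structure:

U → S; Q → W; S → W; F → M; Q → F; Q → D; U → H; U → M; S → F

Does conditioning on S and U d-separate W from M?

No

Enumerating the 4 paths from W to M and testing each for blocking by {S, U}:
Path 1: W ← S → F → M
  S is a fork here and S is conditioned on, so the path is blocked at S.
Path 2: W ← S ← U → M
  S is a chain here and S is conditioned on, so the path is blocked at S.
Path 3: W ← Q → F ← S ← U → M
  F is a collider here and neither F nor any of its descendants is conditioned on, so the collider stays closed — the path is blocked at F.
Path 4: W ← Q → F → M
  Q is a fork and Q is not conditioned on; F is a chain and F is not conditioned on — no node blocks this path, so it is active.
At least one path is unblocked, so d-separation fails.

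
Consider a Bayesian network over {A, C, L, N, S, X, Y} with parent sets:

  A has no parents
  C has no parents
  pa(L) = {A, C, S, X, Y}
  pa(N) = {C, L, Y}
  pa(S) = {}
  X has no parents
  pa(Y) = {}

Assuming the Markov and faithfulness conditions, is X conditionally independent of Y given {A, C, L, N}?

No — X and Y are not d-separated given {A, C, L, N}.

3 paths connect X and Y; each must be blocked for d-separation to hold:
  1. X → L ← Y — L:collider[open] ⇒ active
  2. X → L → N ← Y — L:chain[blocks]; N:collider[open] ⇒ blocked
  3. X → L ← C → N ← Y — L:collider[open]; C:fork[blocks]; N:collider[open] ⇒ blocked
Since the path X → L ← Y is active, X and Y are not d-separated given {A, C, L, N}.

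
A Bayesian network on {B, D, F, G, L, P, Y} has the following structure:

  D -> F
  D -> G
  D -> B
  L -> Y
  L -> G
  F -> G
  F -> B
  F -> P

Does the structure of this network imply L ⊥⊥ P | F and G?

We examine all 3 paths between L and P:
Path 1: L → G ← D → B ← F → P
  B is a collider here and neither B nor any of its descendants is conditioned on, so the collider stays closed — the path is blocked at B.
Path 2: L → G ← D → F → P
  F is a chain here and F is conditioned on, so the path is blocked at F.
Path 3: L → G ← F → P
  F is a fork here and F is conditioned on, so the path is blocked at F.
All paths are blocked; L ⊥ P | {F, G} holds.

Yes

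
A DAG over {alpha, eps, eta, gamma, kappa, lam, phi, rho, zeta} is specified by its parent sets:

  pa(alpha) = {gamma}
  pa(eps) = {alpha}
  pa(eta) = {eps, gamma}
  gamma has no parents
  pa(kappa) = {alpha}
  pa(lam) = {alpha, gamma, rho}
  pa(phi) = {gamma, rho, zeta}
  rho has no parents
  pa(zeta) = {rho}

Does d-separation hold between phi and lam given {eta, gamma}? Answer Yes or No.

Enumerating the 5 paths from phi to lam and testing each for blocking by {eta, gamma}:
Path 1: phi ← rho → lam
  rho is a fork and rho is not conditioned on — no node blocks this path, so it is active.
Path 2: phi ← zeta ← rho → lam
  zeta is a chain and zeta is not conditioned on; rho is a fork and rho is not conditioned on — no node blocks this path, so it is active.
Path 3: phi ← gamma → lam
  gamma is a fork here and gamma is conditioned on, so the path is blocked at gamma.
Path 4: phi ← gamma → alpha → lam
  gamma is a fork here and gamma is conditioned on, so the path is blocked at gamma.
Path 5: phi ← gamma → eta ← eps ← alpha → lam
  gamma is a fork here and gamma is conditioned on, so the path is blocked at gamma.
Because an active path exists, phi and lam are not d-separated.

No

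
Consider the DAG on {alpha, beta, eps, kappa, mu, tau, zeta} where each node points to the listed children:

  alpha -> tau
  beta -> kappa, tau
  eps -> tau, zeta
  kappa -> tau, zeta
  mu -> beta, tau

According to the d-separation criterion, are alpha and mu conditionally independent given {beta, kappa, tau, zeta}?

We examine all 4 paths between alpha and mu:
  1. alpha → tau ← mu — tau:collider[open] ⇒ active
  2. alpha → tau ← beta ← mu — tau:collider[open]; beta:chain[blocks] ⇒ blocked
  3. alpha → tau ← kappa ← beta ← mu — tau:collider[open]; kappa:chain[blocks]; beta:chain[blocks] ⇒ blocked
  4. alpha → tau ← eps → zeta ← kappa ← beta ← mu — tau:collider[open]; eps:fork[open]; zeta:collider[open]; kappa:chain[blocks]; beta:chain[blocks] ⇒ blocked
Since the path alpha → tau ← mu is active, alpha and mu are not d-separated given {beta, kappa, tau, zeta}.

No — alpha and mu are not d-separated given {beta, kappa, tau, zeta}.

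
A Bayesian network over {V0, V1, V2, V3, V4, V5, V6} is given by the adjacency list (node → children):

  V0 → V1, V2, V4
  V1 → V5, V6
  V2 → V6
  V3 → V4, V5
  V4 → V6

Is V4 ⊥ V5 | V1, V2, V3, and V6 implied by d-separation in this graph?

Enumerating the 5 paths from V4 to V5 and testing each for blocking by {V1, V2, V3, V6}:
Path 1: V4 ← V3 → V5
  V3 is a fork here and V3 is conditioned on, so the path is blocked at V3.
Path 2: V4 ← V0 → V1 → V5
  V1 is a chain here and V1 is conditioned on, so the path is blocked at V1.
Path 3: V4 ← V0 → V2 → V6 ← V1 → V5
  V2 is a chain here and V2 is conditioned on, so the path is blocked at V2.
Path 4: V4 → V6 ← V1 → V5
  V1 is a fork here and V1 is conditioned on, so the path is blocked at V1.
Path 5: V4 → V6 ← V2 ← V0 → V1 → V5
  V2 is a chain here and V2 is conditioned on, so the path is blocked at V2.
Every path is blocked, so V4 and V5 are d-separated given {V1, V2, V3, V6}.

Yes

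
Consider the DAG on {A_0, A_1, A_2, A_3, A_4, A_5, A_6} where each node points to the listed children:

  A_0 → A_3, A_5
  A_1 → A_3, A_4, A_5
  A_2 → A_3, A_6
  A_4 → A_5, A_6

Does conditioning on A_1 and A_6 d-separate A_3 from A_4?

5 paths connect A_3 and A_4; each must be blocked for d-separation to hold:
Path 1: A_3 ← A_2 → A_6 ← A_4
  A_2 is a fork and A_2 is not conditioned on; A_6 is a collider and A_6 is conditioned on, which opens it — no node blocks this path, so it is active.
Path 2: A_3 ← A_0 → A_5 ← A_4
  A_5 is a collider here and neither A_5 nor any of its descendants is conditioned on, so the collider stays closed — the path is blocked at A_5.
Path 3: A_3 ← A_0 → A_5 ← A_1 → A_4
  A_5 is a collider here and neither A_5 nor any of its descendants is conditioned on, so the collider stays closed — the path is blocked at A_5.
Path 4: A_3 ← A_1 → A_5 ← A_4
  A_1 is a fork here and A_1 is conditioned on, so the path is blocked at A_1.
Path 5: A_3 ← A_1 → A_4
  A_1 is a fork here and A_1 is conditioned on, so the path is blocked at A_1.
At least one path is unblocked, so d-separation fails.

No — A_3 and A_4 are not d-separated given {A_1, A_6}.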